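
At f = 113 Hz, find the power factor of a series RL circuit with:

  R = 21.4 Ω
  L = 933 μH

Step 1 — Angular frequency: ω = 2π·f = 2π·113 = 710 rad/s.
Step 2 — Component impedances:
  R: Z = R = 21.4 Ω
  L: Z = jωL = j·710·0.000933 = 0 + j0.6624 Ω
Step 3 — Series combination: Z_total = R + L = 21.4 + j0.6624 Ω = 21.41∠1.8° Ω.
Step 4 — Power factor: PF = cos(φ) = Re(Z)/|Z| = 21.4/21.41 = 0.9995.
Step 5 — Type: Im(Z) = 0.6624 ⇒ lagging (phase φ = 1.8°).

PF = 0.9995 (lagging, φ = 1.8°)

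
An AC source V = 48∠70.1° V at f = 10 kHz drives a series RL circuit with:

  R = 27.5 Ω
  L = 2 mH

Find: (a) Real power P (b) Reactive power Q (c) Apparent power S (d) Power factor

Step 1 — Angular frequency: ω = 2π·f = 2π·1e+04 = 6.283e+04 rad/s.
Step 2 — Component impedances:
  R: Z = R = 27.5 Ω
  L: Z = jωL = j·6.283e+04·0.002 = 0 + j125.7 Ω
Step 3 — Series combination: Z_total = R + L = 27.5 + j125.7 Ω = 128.6∠77.7° Ω.
Step 4 — Source phasor: V = 48∠70.1° V = 16.34 + j45.13 V.
Step 5 — Current: I = V / Z = 0.3699 - j0.04907 A = 0.3731∠-7.6° A.
Step 6 — Complex power: S = V·I* = 3.829 + j17.5 VA.
Step 7 — Real power: P = Re(S) = 3.829 W.
Step 8 — Reactive power: Q = Im(S) = 17.5 VAR.
Step 9 — Apparent power: |S| = 17.91 VA.
Step 10 — Power factor: PF = P/|S| = 0.2138 (lagging).

(a) P = 3.829 W  (b) Q = 17.5 VAR  (c) S = 17.91 VA  (d) PF = 0.2138 (lagging)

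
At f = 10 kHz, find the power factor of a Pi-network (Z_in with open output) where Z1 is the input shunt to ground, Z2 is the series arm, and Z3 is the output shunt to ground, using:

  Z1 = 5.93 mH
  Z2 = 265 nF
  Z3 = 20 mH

Step 1 — Angular frequency: ω = 2π·f = 2π·1e+04 = 6.283e+04 rad/s.
Step 2 — Component impedances:
  Z1: Z = jωL = j·6.283e+04·0.00593 = 0 + j372.6 Ω
  Z2: Z = 1/(jωC) = -j/(ω·C) = 0 - j60.06 Ω
  Z3: Z = jωL = j·6.283e+04·0.02 = 0 + j1257 Ω
Step 3 — With open output, the series arm Z2 and the output shunt Z3 appear in series to ground: Z2 + Z3 = 0 + j1197 Ω.
Step 4 — Parallel with input shunt Z1: Z_in = Z1 || (Z2 + Z3) = 0 + j284.1 Ω = 284.1∠90.0° Ω.
Step 5 — Power factor: PF = cos(φ) = Re(Z)/|Z| = -0/284.1 = -0.
Step 6 — Type: Im(Z) = 284.1 ⇒ lagging (phase φ = 90.0°).

PF = -0 (lagging, φ = 90.0°)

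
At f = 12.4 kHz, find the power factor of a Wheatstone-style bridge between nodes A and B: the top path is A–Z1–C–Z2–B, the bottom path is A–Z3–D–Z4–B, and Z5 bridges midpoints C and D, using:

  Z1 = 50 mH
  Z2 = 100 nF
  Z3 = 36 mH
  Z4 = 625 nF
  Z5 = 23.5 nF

Step 1 — Angular frequency: ω = 2π·f = 2π·1.24e+04 = 7.791e+04 rad/s.
Step 2 — Component impedances:
  Z1: Z = jωL = j·7.791e+04·0.05 = 0 + j3896 Ω
  Z2: Z = 1/(jωC) = -j/(ω·C) = 0 - j128.4 Ω
  Z3: Z = jωL = j·7.791e+04·0.036 = 0 + j2805 Ω
  Z4: Z = 1/(jωC) = -j/(ω·C) = 0 - j20.54 Ω
  Z5: Z = 1/(jωC) = -j/(ω·C) = 0 - j546.2 Ω
Step 3 — Bridge requires nodal analysis (the Z5 bridge couples midpoints C and D, so the two paths cannot be reduced to a simple series/parallel combination). Setting node B to ground and injecting 1 A at node A, the 3-node admittance system at A, C, D solves to V_A = Z_AB = 0 + j1604 Ω = 1604∠90.0° Ω.
Step 4 — Power factor: PF = cos(φ) = Re(Z)/|Z| = 0/1604 = 0.
Step 5 — Type: Im(Z) = 1604 ⇒ lagging (phase φ = 90.0°).

PF = 0 (lagging, φ = 90.0°)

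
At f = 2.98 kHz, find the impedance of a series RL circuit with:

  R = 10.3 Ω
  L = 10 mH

Step 1 — Angular frequency: ω = 2π·f = 2π·2980 = 1.872e+04 rad/s.
Step 2 — Component impedances:
  R: Z = R = 10.3 Ω
  L: Z = jωL = j·1.872e+04·0.01 = 0 + j187.2 Ω
Step 3 — Series combination: Z_total = R + L = 10.3 + j187.2 Ω = 187.5∠86.9° Ω.

Z = 10.3 + j187.2 Ω = 187.5∠86.9° Ω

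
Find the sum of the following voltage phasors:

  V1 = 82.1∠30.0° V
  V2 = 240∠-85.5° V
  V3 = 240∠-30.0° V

Step 1 — Convert each phasor to rectangular form:
  V1 = 82.1·(cos(30.0°) + j·sin(30.0°)) = 71.1 + j41.05 V
  V2 = 240·(cos(-85.5°) + j·sin(-85.5°)) = 18.83 - j239.3 V
  V3 = 240·(cos(-30.0°) + j·sin(-30.0°)) = 207.8 - j120 V
Step 2 — Sum components: V_total = 297.8 - j318.2 V.
Step 3 — Convert to polar: |V_total| = 435.8 V, ∠V_total = -46.9°.

V_total = 435.8∠-46.9° V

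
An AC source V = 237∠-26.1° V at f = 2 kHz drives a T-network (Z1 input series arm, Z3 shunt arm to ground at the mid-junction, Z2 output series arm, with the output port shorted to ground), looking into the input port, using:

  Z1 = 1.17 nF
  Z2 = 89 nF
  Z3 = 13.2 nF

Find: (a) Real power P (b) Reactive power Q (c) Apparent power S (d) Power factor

Step 1 — Angular frequency: ω = 2π·f = 2π·2000 = 1.257e+04 rad/s.
Step 2 — Component impedances:
  Z1: Z = 1/(jωC) = -j/(ω·C) = 0 - j6.801e+04 Ω
  Z2: Z = 1/(jωC) = -j/(ω·C) = 0 - j894.1 Ω
  Z3: Z = 1/(jωC) = -j/(ω·C) = 0 - j6029 Ω
Step 3 — With the output port shorted to ground, the output series arm Z2 runs from the junction to ground; the shunt arm Z3 also runs from the junction to ground. They appear in parallel: Z3 || Z2 = 0 - j778.6 Ω.
Step 4 — Series with input arm Z1: Z_in = Z1 + (Z3 || Z2) = 0 - j6.879e+04 Ω = 6.879e+04∠-90.0° Ω.
Step 5 — Source phasor: V = 237∠-26.1° V = 212.8 - j104.3 V.
Step 6 — Current: I = V / Z = 0.001516 + j0.003094 A = 0.003445∠63.9° A.
Step 7 — Complex power: S = V·I* = 0 - j0.8165 VA.
Step 8 — Real power: P = Re(S) = 0 W.
Step 9 — Reactive power: Q = Im(S) = -0.8165 VAR.
Step 10 — Apparent power: |S| = 0.8165 VA.
Step 11 — Power factor: PF = P/|S| = 0 (leading).

(a) P = 0 W  (b) Q = -0.8165 VAR  (c) S = 0.8165 VA  (d) PF = 0 (leading)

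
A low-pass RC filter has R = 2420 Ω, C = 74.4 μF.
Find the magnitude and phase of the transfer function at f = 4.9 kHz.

Step 1 — Angular frequency: ω = 2π·4900 = 3.079e+04 rad/s.
Step 2 — Transfer function: H(jω) = 1/(1 + jωRC).
Step 3 — Denominator: 1 + jωRC = 1 + j·3.079e+04·2420·7.44e-05 = 1 + j5543.
Step 4 — H = 3.254e-08 - j0.0001804.
Step 5 — Magnitude: |H| = 0.0001804 (-74.9 dB); phase: φ = -90.0°.

|H| = 0.0001804 (-74.9 dB), φ = -90.0°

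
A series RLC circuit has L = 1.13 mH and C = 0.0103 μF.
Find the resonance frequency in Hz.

Step 1 — Resonance condition Im(Z)=0 gives ω₀ = 1/√(LC).
Step 2 — ω₀ = 1/√(0.00113·1.03e-08) = 2.931e+05 rad/s.
Step 3 — f₀ = ω₀/(2π) = 4.665e+04 Hz.

f₀ = 4.665e+04 Hz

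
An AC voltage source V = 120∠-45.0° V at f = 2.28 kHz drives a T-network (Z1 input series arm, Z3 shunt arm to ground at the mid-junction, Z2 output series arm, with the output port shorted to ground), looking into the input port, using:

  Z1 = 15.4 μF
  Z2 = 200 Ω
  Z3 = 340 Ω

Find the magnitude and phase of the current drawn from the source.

Step 1 — Angular frequency: ω = 2π·f = 2π·2280 = 1.433e+04 rad/s.
Step 2 — Component impedances:
  Z1: Z = 1/(jωC) = -j/(ω·C) = 0 - j4.533 Ω
  Z2: Z = R = 200 Ω
  Z3: Z = R = 340 Ω
Step 3 — With the output port shorted to ground, the output series arm Z2 runs from the junction to ground; the shunt arm Z3 also runs from the junction to ground. They appear in parallel: Z3 || Z2 = 125.9 Ω.
Step 4 — Series with input arm Z1: Z_in = Z1 + (Z3 || Z2) = 125.9 - j4.533 Ω = 126∠-2.1° Ω.
Step 5 — Source phasor: V = 120∠-45.0° V = 84.85 - j84.85 V.
Step 6 — Ohm's law: I = V / Z_total = (84.85 - j84.85) / (125.9 - j4.533) = 0.6972 - j0.6487 A.
Step 7 — Convert to polar: |I| = 0.9523 A, ∠I = -42.9°.

I = 0.9523∠-42.9° A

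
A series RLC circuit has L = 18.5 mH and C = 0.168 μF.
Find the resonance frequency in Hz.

Step 1 — Resonance condition Im(Z)=0 gives ω₀ = 1/√(LC).
Step 2 — ω₀ = 1/√(0.0185·1.68e-07) = 1.794e+04 rad/s.
Step 3 — f₀ = ω₀/(2π) = 2855 Hz.

f₀ = 2855 Hz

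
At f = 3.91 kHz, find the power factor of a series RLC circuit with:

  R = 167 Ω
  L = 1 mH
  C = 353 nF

Step 1 — Angular frequency: ω = 2π·f = 2π·3910 = 2.457e+04 rad/s.
Step 2 — Component impedances:
  R: Z = R = 167 Ω
  L: Z = jωL = j·2.457e+04·0.001 = 0 + j24.57 Ω
  C: Z = 1/(jωC) = -j/(ω·C) = 0 - j115.3 Ω
Step 3 — Series combination: Z_total = R + L + C = 167 - j90.74 Ω = 190.1∠-28.5° Ω.
Step 4 — Power factor: PF = cos(φ) = Re(Z)/|Z| = 167/190.06 = 0.8787.
Step 5 — Type: Im(Z) = -90.74 ⇒ leading (phase φ = -28.5°).

PF = 0.8787 (leading, φ = -28.5°)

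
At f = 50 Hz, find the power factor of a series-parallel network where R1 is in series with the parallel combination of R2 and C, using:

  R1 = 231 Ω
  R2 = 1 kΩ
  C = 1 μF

Step 1 — Angular frequency: ω = 2π·f = 2π·50 = 314.2 rad/s.
Step 2 — Component impedances:
  R1: Z = R = 231 Ω
  R2: Z = R = 1000 Ω
  C: Z = 1/(jωC) = -j/(ω·C) = 0 - j3183 Ω
Step 3 — Parallel branch: R2 || C = 1/(1/R2 + 1/C) = 910.2 - j285.9 Ω.
Step 4 — Series with R1: Z_total = R1 + (R2 || C) = 1141 - j285.9 Ω = 1176∠-14.1° Ω.
Step 5 — Power factor: PF = cos(φ) = Re(Z)/|Z| = 1141.17/1176.45 = 0.97.
Step 6 — Type: Im(Z) = -285.9 ⇒ leading (phase φ = -14.1°).

PF = 0.97 (leading, φ = -14.1°)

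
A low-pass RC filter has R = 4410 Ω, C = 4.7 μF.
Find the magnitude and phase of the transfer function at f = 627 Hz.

Step 1 — Angular frequency: ω = 2π·627 = 3940 rad/s.
Step 2 — Transfer function: H(jω) = 1/(1 + jωRC).
Step 3 — Denominator: 1 + jωRC = 1 + j·3940·4410·4.7e-06 = 1 + j81.66.
Step 4 — H = 0.00015 - j0.01224.
Step 5 — Magnitude: |H| = 0.01225 (-38.2 dB); phase: φ = -89.3°.

|H| = 0.01225 (-38.2 dB), φ = -89.3°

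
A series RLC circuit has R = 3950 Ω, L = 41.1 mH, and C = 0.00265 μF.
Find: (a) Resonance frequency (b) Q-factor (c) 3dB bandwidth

Step 1 — Resonance condition Im(Z)=0 gives ω₀ = 1/√(LC).
Step 2 — ω₀ = 1/√(0.0411·2.65e-09) = 9.582e+04 rad/s.
Step 3 — f₀ = ω₀/(2π) = 1.525e+04 Hz.
Step 4 — Series Q: Q = ω₀L/R = 9.582e+04·0.0411/3950 = 0.997.
Step 5 — 3dB bandwidth: Δω = ω₀/Q = 9.611e+04 rad/s; BW = Δω/(2π) = 1.53e+04 Hz.

(a) f₀ = 1.525e+04 Hz  (b) Q = 0.997  (c) BW = 1.53e+04 Hz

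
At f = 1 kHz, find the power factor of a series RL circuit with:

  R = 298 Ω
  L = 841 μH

Step 1 — Angular frequency: ω = 2π·f = 2π·1000 = 6283 rad/s.
Step 2 — Component impedances:
  R: Z = R = 298 Ω
  L: Z = jωL = j·6283·0.000841 = 0 + j5.284 Ω
Step 3 — Series combination: Z_total = R + L = 298 + j5.284 Ω = 298∠1.0° Ω.
Step 4 — Power factor: PF = cos(φ) = Re(Z)/|Z| = 298/298.05 = 0.9998.
Step 5 — Type: Im(Z) = 5.284 ⇒ lagging (phase φ = 1.0°).

PF = 0.9998 (lagging, φ = 1.0°)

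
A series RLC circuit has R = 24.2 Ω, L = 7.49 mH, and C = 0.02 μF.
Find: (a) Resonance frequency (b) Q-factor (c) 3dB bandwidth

Step 1 — Resonance: ω₀ = 1/√(LC) = 1/√(0.00749·2e-08) = 8.17e+04 rad/s.
Step 2 — f₀ = ω₀/(2π) = 1.3e+04 Hz.
Step 3 — Series Q: Q = ω₀L/R = 8.17e+04·0.00749/24.2 = 25.29.
Step 4 — Bandwidth: Δω = ω₀/Q = 3231 rad/s; BW = Δω/(2π) = 514.2 Hz.

(a) f₀ = 1.3e+04 Hz  (b) Q = 25.29  (c) BW = 514.2 Hz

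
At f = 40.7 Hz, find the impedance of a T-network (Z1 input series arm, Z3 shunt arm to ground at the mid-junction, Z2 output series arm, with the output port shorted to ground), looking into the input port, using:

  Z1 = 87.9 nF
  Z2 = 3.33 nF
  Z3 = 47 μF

Step 1 — Angular frequency: ω = 2π·f = 2π·40.7 = 255.7 rad/s.
Step 2 — Component impedances:
  Z1: Z = 1/(jωC) = -j/(ω·C) = 0 - j4.449e+04 Ω
  Z2: Z = 1/(jωC) = -j/(ω·C) = 0 - j1.174e+06 Ω
  Z3: Z = 1/(jωC) = -j/(ω·C) = 0 - j83.2 Ω
Step 3 — With the output port shorted to ground, the output series arm Z2 runs from the junction to ground; the shunt arm Z3 also runs from the junction to ground. They appear in parallel: Z3 || Z2 = 0 - j83.19 Ω.
Step 4 — Series with input arm Z1: Z_in = Z1 + (Z3 || Z2) = 0 - j4.457e+04 Ω = 4.457e+04∠-90.0° Ω.

Z = 0 - j4.457e+04 Ω = 4.457e+04∠-90.0° Ω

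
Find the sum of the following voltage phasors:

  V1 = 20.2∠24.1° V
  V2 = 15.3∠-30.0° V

Step 1 — Convert each phasor to rectangular form:
  V1 = 20.2·(cos(24.1°) + j·sin(24.1°)) = 18.44 + j8.248 V
  V2 = 15.3·(cos(-30.0°) + j·sin(-30.0°)) = 13.25 - j7.65 V
Step 2 — Sum components: V_total = 31.69 + j0.5983 V.
Step 3 — Convert to polar: |V_total| = 31.7 V, ∠V_total = 1.1°.

V_total = 31.7∠1.1° V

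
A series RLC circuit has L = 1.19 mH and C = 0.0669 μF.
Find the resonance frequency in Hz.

Step 1 — Resonance condition Im(Z)=0 gives ω₀ = 1/√(LC).
Step 2 — ω₀ = 1/√(0.00119·6.69e-08) = 1.121e+05 rad/s.
Step 3 — f₀ = ω₀/(2π) = 1.784e+04 Hz.

f₀ = 1.784e+04 Hz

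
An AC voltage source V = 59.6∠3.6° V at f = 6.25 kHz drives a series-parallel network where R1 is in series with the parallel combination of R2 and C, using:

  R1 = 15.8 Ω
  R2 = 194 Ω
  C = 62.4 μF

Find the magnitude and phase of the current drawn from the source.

Step 1 — Angular frequency: ω = 2π·f = 2π·6250 = 3.927e+04 rad/s.
Step 2 — Component impedances:
  R1: Z = R = 15.8 Ω
  R2: Z = R = 194 Ω
  C: Z = 1/(jωC) = -j/(ω·C) = 0 - j0.4081 Ω
Step 3 — Parallel branch: R2 || C = 1/(1/R2 + 1/C) = 0.0008584 - j0.4081 Ω.
Step 4 — Series with R1: Z_total = R1 + (R2 || C) = 15.8 - j0.4081 Ω = 15.81∠-1.5° Ω.
Step 5 — Source phasor: V = 59.6∠3.6° V = 59.48 + j3.742 V.
Step 6 — Ohm's law: I = V / Z_total = (59.48 + j3.742) / (15.8 - j0.4081) = 3.756 + j0.3338 A.
Step 7 — Convert to polar: |I| = 3.771 A, ∠I = 5.1°.

I = 3.771∠5.1° A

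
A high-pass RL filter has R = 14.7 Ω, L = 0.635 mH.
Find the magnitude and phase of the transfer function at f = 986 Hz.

Step 1 — Angular frequency: ω = 2π·986 = 6195 rad/s.
Step 2 — Transfer function: H(jω) = jωL/(R + jωL).
Step 3 — Numerator jωL = j·3.934; denominator R + jωL = 14.7 + j3.934.
Step 4 — H = 0.06683 + j0.2497.
Step 5 — Magnitude: |H| = 0.2585 (-11.8 dB); phase: φ = 75.0°.

|H| = 0.2585 (-11.8 dB), φ = 75.0°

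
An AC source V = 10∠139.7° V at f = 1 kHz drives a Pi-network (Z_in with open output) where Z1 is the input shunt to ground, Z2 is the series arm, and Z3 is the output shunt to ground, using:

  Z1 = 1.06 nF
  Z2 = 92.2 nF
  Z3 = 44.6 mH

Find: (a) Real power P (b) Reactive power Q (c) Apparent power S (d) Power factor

Step 1 — Angular frequency: ω = 2π·f = 2π·1000 = 6283 rad/s.
Step 2 — Component impedances:
  Z1: Z = 1/(jωC) = -j/(ω·C) = 0 - j1.501e+05 Ω
  Z2: Z = 1/(jωC) = -j/(ω·C) = 0 - j1726 Ω
  Z3: Z = jωL = j·6283·0.0446 = 0 + j280.2 Ω
Step 3 — With open output, the series arm Z2 and the output shunt Z3 appear in series to ground: Z2 + Z3 = 0 - j1446 Ω.
Step 4 — Parallel with input shunt Z1: Z_in = Z1 || (Z2 + Z3) = 0 - j1432 Ω = 1432∠-90.0° Ω.
Step 5 — Source phasor: V = 10∠139.7° V = -7.627 + j6.468 V.
Step 6 — Current: I = V / Z = -0.004516 - j0.005325 A = 0.006982∠-130.3° A.
Step 7 — Complex power: S = V·I* = 0 - j0.06982 VA.
Step 8 — Real power: P = Re(S) = 0 W.
Step 9 — Reactive power: Q = Im(S) = -0.06982 VAR.
Step 10 — Apparent power: |S| = 0.06982 VA.
Step 11 — Power factor: PF = P/|S| = 0 (leading).

(a) P = 0 W  (b) Q = -0.06982 VAR  (c) S = 0.06982 VA  (d) PF = 0 (leading)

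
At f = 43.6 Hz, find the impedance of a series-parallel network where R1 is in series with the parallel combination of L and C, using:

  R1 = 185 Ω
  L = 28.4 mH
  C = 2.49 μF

Step 1 — Angular frequency: ω = 2π·f = 2π·43.6 = 273.9 rad/s.
Step 2 — Component impedances:
  R1: Z = R = 185 Ω
  L: Z = jωL = j·273.9·0.0284 = 0 + j7.78 Ω
  C: Z = 1/(jωC) = -j/(ω·C) = 0 - j1466 Ω
Step 3 — Parallel branch: L || C = 1/(1/L + 1/C) = 0 + j7.822 Ω.
Step 4 — Series with R1: Z_total = R1 + (L || C) = 185 + j7.822 Ω = 185.2∠2.4° Ω.

Z = 185 + j7.822 Ω = 185.2∠2.4° Ω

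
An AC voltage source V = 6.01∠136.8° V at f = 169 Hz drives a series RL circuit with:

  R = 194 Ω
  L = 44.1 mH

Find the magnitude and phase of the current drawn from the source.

Step 1 — Angular frequency: ω = 2π·f = 2π·169 = 1062 rad/s.
Step 2 — Component impedances:
  R: Z = R = 194 Ω
  L: Z = jωL = j·1062·0.0441 = 0 + j46.83 Ω
Step 3 — Series combination: Z_total = R + L = 194 + j46.83 Ω = 199.6∠13.6° Ω.
Step 4 — Source phasor: V = 6.01∠136.8° V = -4.381 + j4.114 V.
Step 5 — Ohm's law: I = V / Z_total = (-4.381 + j4.114) / (194 + j46.83) = -0.0165 + j0.02519 A.
Step 6 — Convert to polar: |I| = 0.03011 A, ∠I = 123.2°.

I = 0.03011∠123.2° A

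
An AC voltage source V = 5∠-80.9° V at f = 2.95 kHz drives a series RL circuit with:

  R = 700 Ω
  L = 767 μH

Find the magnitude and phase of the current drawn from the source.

Step 1 — Angular frequency: ω = 2π·f = 2π·2950 = 1.854e+04 rad/s.
Step 2 — Component impedances:
  R: Z = R = 700 Ω
  L: Z = jωL = j·1.854e+04·0.000767 = 0 + j14.22 Ω
Step 3 — Series combination: Z_total = R + L = 700 + j14.22 Ω = 700.1∠1.2° Ω.
Step 4 — Source phasor: V = 5∠-80.9° V = 0.7908 - j4.937 V.
Step 5 — Ohm's law: I = V / Z_total = (0.7908 - j4.937) / (700 + j14.22) = 0.0009861 - j0.007073 A.
Step 6 — Convert to polar: |I| = 0.007141 A, ∠I = -82.1°.

I = 0.007141∠-82.1° A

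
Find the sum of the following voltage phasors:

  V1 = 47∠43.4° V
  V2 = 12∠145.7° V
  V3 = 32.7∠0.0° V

Step 1 — Convert each phasor to rectangular form:
  V1 = 47·(cos(43.4°) + j·sin(43.4°)) = 34.15 + j32.29 V
  V2 = 12·(cos(145.7°) + j·sin(145.7°)) = -9.913 + j6.762 V
  V3 = 32.7·(cos(0.0°) + j·sin(0.0°)) = 32.7 V
Step 2 — Sum components: V_total = 56.94 + j39.06 V.
Step 3 — Convert to polar: |V_total| = 69.04 V, ∠V_total = 34.4°.

V_total = 69.04∠34.4° V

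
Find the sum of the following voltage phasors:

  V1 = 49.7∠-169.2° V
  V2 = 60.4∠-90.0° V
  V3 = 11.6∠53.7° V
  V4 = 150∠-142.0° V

Step 1 — Convert each phasor to rectangular form:
  V1 = 49.7·(cos(-169.2°) + j·sin(-169.2°)) = -48.82 - j9.313 V
  V2 = 60.4·(cos(-90.0°) + j·sin(-90.0°)) = 0 - j60.4 V
  V3 = 11.6·(cos(53.7°) + j·sin(53.7°)) = 6.867 + j9.349 V
  V4 = 150·(cos(-142.0°) + j·sin(-142.0°)) = -118.2 - j92.35 V
Step 2 — Sum components: V_total = -160.2 - j152.7 V.
Step 3 — Convert to polar: |V_total| = 221.3 V, ∠V_total = -136.4°.

V_total = 221.3∠-136.4° V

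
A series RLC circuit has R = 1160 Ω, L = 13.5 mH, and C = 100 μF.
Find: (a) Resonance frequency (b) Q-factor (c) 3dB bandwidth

Step 1 — Resonance: ω₀ = 1/√(LC) = 1/√(0.0135·0.0001) = 860.7 rad/s.
Step 2 — f₀ = ω₀/(2π) = 137 Hz.
Step 3 — Series Q: Q = ω₀L/R = 860.7·0.0135/1160 = 0.01002.
Step 4 — Bandwidth: Δω = ω₀/Q = 8.593e+04 rad/s; BW = Δω/(2π) = 1.368e+04 Hz.

(a) f₀ = 137 Hz  (b) Q = 0.01002  (c) BW = 1.368e+04 Hz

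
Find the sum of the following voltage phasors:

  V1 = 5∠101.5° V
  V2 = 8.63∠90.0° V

Step 1 — Convert each phasor to rectangular form:
  V1 = 5·(cos(101.5°) + j·sin(101.5°)) = -0.9968 + j4.9 V
  V2 = 8.63·(cos(90.0°) + j·sin(90.0°)) = 0 + j8.63 V
Step 2 — Sum components: V_total = -0.9968 + j13.53 V.
Step 3 — Convert to polar: |V_total| = 13.57 V, ∠V_total = 94.2°.

V_total = 13.57∠94.2° V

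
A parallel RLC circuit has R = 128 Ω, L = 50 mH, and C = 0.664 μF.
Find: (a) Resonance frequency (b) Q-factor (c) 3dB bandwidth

Step 1 — Resonance: ω₀ = 1/√(LC) = 1/√(0.05·6.64e-07) = 5488 rad/s.
Step 2 — f₀ = ω₀/(2π) = 873.5 Hz.
Step 3 — Parallel Q: Q = R/(ω₀L) = 128/(5488·0.05) = 0.4665.
Step 4 — Bandwidth: Δω = ω₀/Q = 1.177e+04 rad/s; BW = Δω/(2π) = 1873 Hz.

(a) f₀ = 873.5 Hz  (b) Q = 0.4665  (c) BW = 1873 Hz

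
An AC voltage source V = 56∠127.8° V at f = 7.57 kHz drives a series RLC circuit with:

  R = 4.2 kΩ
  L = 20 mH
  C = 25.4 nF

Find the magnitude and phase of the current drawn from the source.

Step 1 — Angular frequency: ω = 2π·f = 2π·7570 = 4.756e+04 rad/s.
Step 2 — Component impedances:
  R: Z = R = 4200 Ω
  L: Z = jωL = j·4.756e+04·0.02 = 0 + j951.3 Ω
  C: Z = 1/(jωC) = -j/(ω·C) = 0 - j827.7 Ω
Step 3 — Series combination: Z_total = R + L + C = 4200 + j123.5 Ω = 4202∠1.7° Ω.
Step 4 — Source phasor: V = 56∠127.8° V = -34.32 + j44.25 V.
Step 5 — Ohm's law: I = V / Z_total = (-34.32 + j44.25) / (4200 + j123.5) = -0.007855 + j0.01077 A.
Step 6 — Convert to polar: |I| = 0.01333 A, ∠I = 126.1°.

I = 0.01333∠126.1° A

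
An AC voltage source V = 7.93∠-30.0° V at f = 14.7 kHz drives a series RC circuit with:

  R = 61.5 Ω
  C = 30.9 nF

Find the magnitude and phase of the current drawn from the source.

Step 1 — Angular frequency: ω = 2π·f = 2π·1.47e+04 = 9.236e+04 rad/s.
Step 2 — Component impedances:
  R: Z = R = 61.5 Ω
  C: Z = 1/(jωC) = -j/(ω·C) = 0 - j350.4 Ω
Step 3 — Series combination: Z_total = R + C = 61.5 - j350.4 Ω = 355.7∠-80.0° Ω.
Step 4 — Source phasor: V = 7.93∠-30.0° V = 6.868 - j3.965 V.
Step 5 — Ohm's law: I = V / Z_total = (6.868 - j3.965) / (61.5 - j350.4) = 0.01432 + j0.01709 A.
Step 6 — Convert to polar: |I| = 0.02229 A, ∠I = 50.0°.

I = 0.02229∠50.0° A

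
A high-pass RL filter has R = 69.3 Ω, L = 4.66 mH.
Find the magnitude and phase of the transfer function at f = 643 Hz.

Step 1 — Angular frequency: ω = 2π·643 = 4040 rad/s.
Step 2 — Transfer function: H(jω) = jωL/(R + jωL).
Step 3 — Numerator jωL = j·18.83; denominator R + jωL = 69.3 + j18.83.
Step 4 — H = 0.06873 + j0.253.
Step 5 — Magnitude: |H| = 0.2622 (-11.6 dB); phase: φ = 74.8°.

|H| = 0.2622 (-11.6 dB), φ = 74.8°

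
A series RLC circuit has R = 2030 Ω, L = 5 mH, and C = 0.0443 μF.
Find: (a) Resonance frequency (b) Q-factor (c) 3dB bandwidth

Step 1 — Resonance: ω₀ = 1/√(LC) = 1/√(0.005·4.43e-08) = 6.719e+04 rad/s.
Step 2 — f₀ = ω₀/(2π) = 1.069e+04 Hz.
Step 3 — Series Q: Q = ω₀L/R = 6.719e+04·0.005/2030 = 0.1655.
Step 4 — Bandwidth: Δω = ω₀/Q = 4.06e+05 rad/s; BW = Δω/(2π) = 6.462e+04 Hz.

(a) f₀ = 1.069e+04 Hz  (b) Q = 0.1655  (c) BW = 6.462e+04 Hz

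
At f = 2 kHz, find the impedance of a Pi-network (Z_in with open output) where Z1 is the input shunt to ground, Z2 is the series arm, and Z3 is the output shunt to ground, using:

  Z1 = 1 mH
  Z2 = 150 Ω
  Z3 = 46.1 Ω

Step 1 — Angular frequency: ω = 2π·f = 2π·2000 = 1.257e+04 rad/s.
Step 2 — Component impedances:
  Z1: Z = jωL = j·1.257e+04·0.001 = 0 + j12.57 Ω
  Z2: Z = R = 150 Ω
  Z3: Z = R = 46.1 Ω
Step 3 — With open output, the series arm Z2 and the output shunt Z3 appear in series to ground: Z2 + Z3 = 196.1 Ω.
Step 4 — Parallel with input shunt Z1: Z_in = Z1 || (Z2 + Z3) = 0.802 + j12.51 Ω = 12.54∠86.3° Ω.

Z = 0.802 + j12.51 Ω = 12.54∠86.3° Ω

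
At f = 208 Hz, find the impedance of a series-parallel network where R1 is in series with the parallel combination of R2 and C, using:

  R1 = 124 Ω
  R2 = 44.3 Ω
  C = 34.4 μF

Step 1 — Angular frequency: ω = 2π·f = 2π·208 = 1307 rad/s.
Step 2 — Component impedances:
  R1: Z = R = 124 Ω
  R2: Z = R = 44.3 Ω
  C: Z = 1/(jωC) = -j/(ω·C) = 0 - j22.24 Ω
Step 3 — Parallel branch: R2 || C = 1/(1/R2 + 1/C) = 8.92 - j17.76 Ω.
Step 4 — Series with R1: Z_total = R1 + (R2 || C) = 132.9 - j17.76 Ω = 134.1∠-7.6° Ω.

Z = 132.9 - j17.76 Ω = 134.1∠-7.6° Ω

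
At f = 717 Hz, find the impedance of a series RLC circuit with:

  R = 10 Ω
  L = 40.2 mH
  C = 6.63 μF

Step 1 — Angular frequency: ω = 2π·f = 2π·717 = 4505 rad/s.
Step 2 — Component impedances:
  R: Z = R = 10 Ω
  L: Z = jωL = j·4505·0.0402 = 0 + j181.1 Ω
  C: Z = 1/(jωC) = -j/(ω·C) = 0 - j33.48 Ω
Step 3 — Series combination: Z_total = R + L + C = 10 + j147.6 Ω = 148∠86.1° Ω.

Z = 10 + j147.6 Ω = 148∠86.1° Ω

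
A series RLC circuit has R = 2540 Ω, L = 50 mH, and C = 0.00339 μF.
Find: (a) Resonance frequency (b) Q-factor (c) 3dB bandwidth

Step 1 — Resonance: ω₀ = 1/√(LC) = 1/√(0.05·3.39e-09) = 7.681e+04 rad/s.
Step 2 — f₀ = ω₀/(2π) = 1.222e+04 Hz.
Step 3 — Series Q: Q = ω₀L/R = 7.681e+04·0.05/2540 = 1.512.
Step 4 — Bandwidth: Δω = ω₀/Q = 5.08e+04 rad/s; BW = Δω/(2π) = 8085 Hz.

(a) f₀ = 1.222e+04 Hz  (b) Q = 1.512  (c) BW = 8085 Hz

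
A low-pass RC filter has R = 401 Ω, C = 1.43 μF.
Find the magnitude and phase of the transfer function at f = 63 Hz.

Step 1 — Angular frequency: ω = 2π·63 = 395.8 rad/s.
Step 2 — Transfer function: H(jω) = 1/(1 + jωRC).
Step 3 — Denominator: 1 + jωRC = 1 + j·395.8·401·1.43e-06 = 1 + j0.227.
Step 4 — H = 0.951 - j0.2159.
Step 5 — Magnitude: |H| = 0.9752 (-0.2 dB); phase: φ = -12.8°.

|H| = 0.9752 (-0.2 dB), φ = -12.8°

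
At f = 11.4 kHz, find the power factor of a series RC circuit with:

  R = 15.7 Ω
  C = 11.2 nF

Step 1 — Angular frequency: ω = 2π·f = 2π·1.14e+04 = 7.163e+04 rad/s.
Step 2 — Component impedances:
  R: Z = R = 15.7 Ω
  C: Z = 1/(jωC) = -j/(ω·C) = 0 - j1247 Ω
Step 3 — Series combination: Z_total = R + C = 15.7 - j1247 Ω = 1247∠-89.3° Ω.
Step 4 — Power factor: PF = cos(φ) = Re(Z)/|Z| = 15.7/1247 = 0.01259.
Step 5 — Type: Im(Z) = -1247 ⇒ leading (phase φ = -89.3°).

PF = 0.01259 (leading, φ = -89.3°)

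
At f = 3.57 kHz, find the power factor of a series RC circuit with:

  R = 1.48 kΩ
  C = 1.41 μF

Step 1 — Angular frequency: ω = 2π·f = 2π·3570 = 2.243e+04 rad/s.
Step 2 — Component impedances:
  R: Z = R = 1480 Ω
  C: Z = 1/(jωC) = -j/(ω·C) = 0 - j31.62 Ω
Step 3 — Series combination: Z_total = R + C = 1480 - j31.62 Ω = 1480∠-1.2° Ω.
Step 4 — Power factor: PF = cos(φ) = Re(Z)/|Z| = 1480/1480.3 = 0.9998.
Step 5 — Type: Im(Z) = -31.62 ⇒ leading (phase φ = -1.2°).

PF = 0.9998 (leading, φ = -1.2°)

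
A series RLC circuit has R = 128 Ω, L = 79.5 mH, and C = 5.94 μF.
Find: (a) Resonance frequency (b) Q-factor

Step 1 — Resonance condition Im(Z)=0 gives ω₀ = 1/√(LC).
Step 2 — ω₀ = 1/√(0.0795·5.94e-06) = 1455 rad/s.
Step 3 — f₀ = ω₀/(2π) = 231.6 Hz.
Step 4 — Series Q: Q = ω₀L/R = 1455·0.0795/128 = 0.9038.

(a) f₀ = 231.6 Hz  (b) Q = 0.9038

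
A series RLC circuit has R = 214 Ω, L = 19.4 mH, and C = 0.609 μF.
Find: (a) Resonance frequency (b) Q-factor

Step 1 — Resonance condition Im(Z)=0 gives ω₀ = 1/√(LC).
Step 2 — ω₀ = 1/√(0.0194·6.09e-07) = 9200 rad/s.
Step 3 — f₀ = ω₀/(2π) = 1464 Hz.
Step 4 — Series Q: Q = ω₀L/R = 9200·0.0194/214 = 0.834.

(a) f₀ = 1464 Hz  (b) Q = 0.834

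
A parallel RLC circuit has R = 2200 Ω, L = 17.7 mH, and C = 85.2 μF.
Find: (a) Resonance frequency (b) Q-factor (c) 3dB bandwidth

Step 1 — Resonance: ω₀ = 1/√(LC) = 1/√(0.0177·8.52e-05) = 814.3 rad/s.
Step 2 — f₀ = ω₀/(2π) = 129.6 Hz.
Step 3 — Parallel Q: Q = R/(ω₀L) = 2200/(814.3·0.0177) = 152.6.
Step 4 — Bandwidth: Δω = ω₀/Q = 5.335 rad/s; BW = Δω/(2π) = 0.8491 Hz.

(a) f₀ = 129.6 Hz  (b) Q = 152.6  (c) BW = 0.8491 Hz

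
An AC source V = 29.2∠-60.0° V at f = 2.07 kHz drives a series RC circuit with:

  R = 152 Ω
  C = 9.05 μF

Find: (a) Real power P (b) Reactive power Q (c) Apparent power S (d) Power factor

Step 1 — Angular frequency: ω = 2π·f = 2π·2070 = 1.301e+04 rad/s.
Step 2 — Component impedances:
  R: Z = R = 152 Ω
  C: Z = 1/(jωC) = -j/(ω·C) = 0 - j8.496 Ω
Step 3 — Series combination: Z_total = R + C = 152 - j8.496 Ω = 152.2∠-3.2° Ω.
Step 4 — Source phasor: V = 29.2∠-60.0° V = 14.6 - j25.29 V.
Step 5 — Current: I = V / Z = 0.105 - j0.1605 A = 0.1918∠-56.8° A.
Step 6 — Complex power: S = V·I* = 5.592 - j0.3126 VA.
Step 7 — Real power: P = Re(S) = 5.592 W.
Step 8 — Reactive power: Q = Im(S) = -0.3126 VAR.
Step 9 — Apparent power: |S| = 5.601 VA.
Step 10 — Power factor: PF = P/|S| = 0.9984 (leading).

(a) P = 5.592 W  (b) Q = -0.3126 VAR  (c) S = 5.601 VA  (d) PF = 0.9984 (leading)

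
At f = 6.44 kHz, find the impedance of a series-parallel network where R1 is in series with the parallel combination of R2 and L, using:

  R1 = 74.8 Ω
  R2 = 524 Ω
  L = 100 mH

Step 1 — Angular frequency: ω = 2π·f = 2π·6440 = 4.046e+04 rad/s.
Step 2 — Component impedances:
  R1: Z = R = 74.8 Ω
  R2: Z = R = 524 Ω
  L: Z = jωL = j·4.046e+04·0.1 = 0 + j4046 Ω
Step 3 — Parallel branch: R2 || L = 1/(1/R2 + 1/L) = 515.4 + j66.74 Ω.
Step 4 — Series with R1: Z_total = R1 + (R2 || L) = 590.2 + j66.74 Ω = 593.9∠6.5° Ω.

Z = 590.2 + j66.74 Ω = 593.9∠6.5° Ω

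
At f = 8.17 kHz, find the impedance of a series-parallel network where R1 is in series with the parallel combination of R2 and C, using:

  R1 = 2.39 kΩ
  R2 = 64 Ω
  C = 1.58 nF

Step 1 — Angular frequency: ω = 2π·f = 2π·8170 = 5.133e+04 rad/s.
Step 2 — Component impedances:
  R1: Z = R = 2390 Ω
  R2: Z = R = 64 Ω
  C: Z = 1/(jωC) = -j/(ω·C) = 0 - j1.233e+04 Ω
Step 3 — Parallel branch: R2 || C = 1/(1/R2 + 1/C) = 64 - j0.3322 Ω.
Step 4 — Series with R1: Z_total = R1 + (R2 || C) = 2454 - j0.3322 Ω = 2454∠-0.0° Ω.

Z = 2454 - j0.3322 Ω = 2454∠-0.0° Ω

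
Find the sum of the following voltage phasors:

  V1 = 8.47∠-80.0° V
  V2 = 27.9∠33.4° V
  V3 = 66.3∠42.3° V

Step 1 — Convert each phasor to rectangular form:
  V1 = 8.47·(cos(-80.0°) + j·sin(-80.0°)) = 1.471 - j8.341 V
  V2 = 27.9·(cos(33.4°) + j·sin(33.4°)) = 23.29 + j15.36 V
  V3 = 66.3·(cos(42.3°) + j·sin(42.3°)) = 49.04 + j44.62 V
Step 2 — Sum components: V_total = 73.8 + j51.64 V.
Step 3 — Convert to polar: |V_total| = 90.07 V, ∠V_total = 35.0°.

V_total = 90.07∠35.0° V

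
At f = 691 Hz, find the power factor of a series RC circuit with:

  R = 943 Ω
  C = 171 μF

Step 1 — Angular frequency: ω = 2π·f = 2π·691 = 4342 rad/s.
Step 2 — Component impedances:
  R: Z = R = 943 Ω
  C: Z = 1/(jωC) = -j/(ω·C) = 0 - j1.347 Ω
Step 3 — Series combination: Z_total = R + C = 943 - j1.347 Ω = 943∠-0.1° Ω.
Step 4 — Power factor: PF = cos(φ) = Re(Z)/|Z| = 943/943 = 1.
Step 5 — Type: Im(Z) = -1.347 ⇒ leading (phase φ = -0.1°).

PF = 1 (leading, φ = -0.1°)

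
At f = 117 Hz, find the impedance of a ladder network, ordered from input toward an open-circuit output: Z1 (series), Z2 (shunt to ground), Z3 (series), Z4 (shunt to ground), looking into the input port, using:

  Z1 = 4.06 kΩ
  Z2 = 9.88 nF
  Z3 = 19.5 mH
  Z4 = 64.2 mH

Step 1 — Angular frequency: ω = 2π·f = 2π·117 = 735.1 rad/s.
Step 2 — Component impedances:
  Z1: Z = R = 4060 Ω
  Z2: Z = 1/(jωC) = -j/(ω·C) = 0 - j1.377e+05 Ω
  Z3: Z = jωL = j·735.1·0.0195 = 0 + j14.34 Ω
  Z4: Z = jωL = j·735.1·0.0642 = 0 + j47.2 Ω
Step 3 — Ladder network (open output): work backward from the far end, alternating series and parallel combinations. Z_in = 4060 + j61.56 Ω = 4060∠0.9° Ω.

Z = 4060 + j61.56 Ω = 4060∠0.9° Ω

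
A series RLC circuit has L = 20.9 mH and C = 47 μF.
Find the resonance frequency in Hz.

Step 1 — Resonance condition Im(Z)=0 gives ω₀ = 1/√(LC).
Step 2 — ω₀ = 1/√(0.0209·4.7e-05) = 1009 rad/s.
Step 3 — f₀ = ω₀/(2π) = 160.6 Hz.

f₀ = 160.6 Hz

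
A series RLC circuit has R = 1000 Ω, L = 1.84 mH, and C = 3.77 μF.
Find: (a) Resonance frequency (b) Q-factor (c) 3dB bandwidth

Step 1 — Resonance condition Im(Z)=0 gives ω₀ = 1/√(LC).
Step 2 — ω₀ = 1/√(0.00184·3.77e-06) = 1.201e+04 rad/s.
Step 3 — f₀ = ω₀/(2π) = 1911 Hz.
Step 4 — Series Q: Q = ω₀L/R = 1.201e+04·0.00184/1000 = 0.02209.
Step 5 — 3dB bandwidth: Δω = ω₀/Q = 5.435e+05 rad/s; BW = Δω/(2π) = 8.65e+04 Hz.

(a) f₀ = 1911 Hz  (b) Q = 0.02209  (c) BW = 8.65e+04 Hz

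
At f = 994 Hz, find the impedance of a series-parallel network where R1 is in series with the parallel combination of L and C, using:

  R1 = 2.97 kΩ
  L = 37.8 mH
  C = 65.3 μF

Step 1 — Angular frequency: ω = 2π·f = 2π·994 = 6245 rad/s.
Step 2 — Component impedances:
  R1: Z = R = 2970 Ω
  L: Z = jωL = j·6245·0.0378 = 0 + j236.1 Ω
  C: Z = 1/(jωC) = -j/(ω·C) = 0 - j2.452 Ω
Step 3 — Parallel branch: L || C = 1/(1/L + 1/C) = 0 - j2.478 Ω.
Step 4 — Series with R1: Z_total = R1 + (L || C) = 2970 - j2.478 Ω = 2970∠-0.0° Ω.

Z = 2970 - j2.478 Ω = 2970∠-0.0° Ω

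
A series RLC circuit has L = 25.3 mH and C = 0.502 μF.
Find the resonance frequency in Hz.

Step 1 — Resonance condition Im(Z)=0 gives ω₀ = 1/√(LC).
Step 2 — ω₀ = 1/√(0.0253·5.02e-07) = 8873 rad/s.
Step 3 — f₀ = ω₀/(2π) = 1412 Hz.

f₀ = 1412 Hz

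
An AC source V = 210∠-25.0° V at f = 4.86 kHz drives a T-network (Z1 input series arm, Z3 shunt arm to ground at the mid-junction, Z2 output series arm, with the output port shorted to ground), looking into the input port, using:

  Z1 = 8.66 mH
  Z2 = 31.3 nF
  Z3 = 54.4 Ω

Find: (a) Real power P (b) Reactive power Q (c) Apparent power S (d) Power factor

Step 1 — Angular frequency: ω = 2π·f = 2π·4860 = 3.054e+04 rad/s.
Step 2 — Component impedances:
  Z1: Z = jωL = j·3.054e+04·0.00866 = 0 + j264.4 Ω
  Z2: Z = 1/(jωC) = -j/(ω·C) = 0 - j1046 Ω
  Z3: Z = R = 54.4 Ω
Step 3 — With the output port shorted to ground, the output series arm Z2 runs from the junction to ground; the shunt arm Z3 also runs from the junction to ground. They appear in parallel: Z3 || Z2 = 54.25 - j2.821 Ω.
Step 4 — Series with input arm Z1: Z_in = Z1 + (Z3 || Z2) = 54.25 + j261.6 Ω = 267.2∠78.3° Ω.
Step 5 — Source phasor: V = 210∠-25.0° V = 190.3 - j88.75 V.
Step 6 — Current: I = V / Z = -0.1806 - j0.7649 A = 0.786∠-103.3° A.
Step 7 — Complex power: S = V·I* = 33.51 + j161.6 VA.
Step 8 — Real power: P = Re(S) = 33.51 W.
Step 9 — Reactive power: Q = Im(S) = 161.6 VAR.
Step 10 — Apparent power: |S| = 165.1 VA.
Step 11 — Power factor: PF = P/|S| = 0.2031 (lagging).

(a) P = 33.51 W  (b) Q = 161.6 VAR  (c) S = 165.1 VA  (d) PF = 0.2031 (lagging)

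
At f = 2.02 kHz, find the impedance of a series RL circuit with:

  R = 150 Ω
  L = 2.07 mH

Step 1 — Angular frequency: ω = 2π·f = 2π·2020 = 1.269e+04 rad/s.
Step 2 — Component impedances:
  R: Z = R = 150 Ω
  L: Z = jωL = j·1.269e+04·0.00207 = 0 + j26.27 Ω
Step 3 — Series combination: Z_total = R + L = 150 + j26.27 Ω = 152.3∠9.9° Ω.

Z = 150 + j26.27 Ω = 152.3∠9.9° Ω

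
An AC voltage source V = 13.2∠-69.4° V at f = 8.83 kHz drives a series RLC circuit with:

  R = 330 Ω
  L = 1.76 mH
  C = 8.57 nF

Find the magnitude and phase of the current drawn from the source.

Step 1 — Angular frequency: ω = 2π·f = 2π·8830 = 5.548e+04 rad/s.
Step 2 — Component impedances:
  R: Z = R = 330 Ω
  L: Z = jωL = j·5.548e+04·0.00176 = 0 + j97.65 Ω
  C: Z = 1/(jωC) = -j/(ω·C) = 0 - j2103 Ω
Step 3 — Series combination: Z_total = R + L + C = 330 - j2006 Ω = 2033∠-80.7° Ω.
Step 4 — Source phasor: V = 13.2∠-69.4° V = 4.644 - j12.36 V.
Step 5 — Ohm's law: I = V / Z_total = (4.644 - j12.36) / (330 - j2006) = 0.00637 + j0.001268 A.
Step 6 — Convert to polar: |I| = 0.006494 A, ∠I = 11.3°.

I = 0.006494∠11.3° A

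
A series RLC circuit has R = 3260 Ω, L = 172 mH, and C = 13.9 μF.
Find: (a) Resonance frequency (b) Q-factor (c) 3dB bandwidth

Step 1 — Resonance: ω₀ = 1/√(LC) = 1/√(0.172·1.39e-05) = 646.7 rad/s.
Step 2 — f₀ = ω₀/(2π) = 102.9 Hz.
Step 3 — Series Q: Q = ω₀L/R = 646.7·0.172/3260 = 0.03412.
Step 4 — Bandwidth: Δω = ω₀/Q = 1.895e+04 rad/s; BW = Δω/(2π) = 3017 Hz.

(a) f₀ = 102.9 Hz  (b) Q = 0.03412  (c) BW = 3017 Hz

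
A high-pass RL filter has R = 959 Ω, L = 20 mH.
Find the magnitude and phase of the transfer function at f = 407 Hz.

Step 1 — Angular frequency: ω = 2π·407 = 2557 rad/s.
Step 2 — Transfer function: H(jω) = jωL/(R + jωL).
Step 3 — Numerator jωL = j·51.15; denominator R + jωL = 959 + j51.15.
Step 4 — H = 0.002836 + j0.05318.
Step 5 — Magnitude: |H| = 0.05326 (-25.5 dB); phase: φ = 86.9°.

|H| = 0.05326 (-25.5 dB), φ = 86.9°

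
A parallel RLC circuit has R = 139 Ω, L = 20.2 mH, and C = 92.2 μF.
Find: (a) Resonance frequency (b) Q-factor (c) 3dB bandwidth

Step 1 — Resonance: ω₀ = 1/√(LC) = 1/√(0.0202·9.22e-05) = 732.8 rad/s.
Step 2 — f₀ = ω₀/(2π) = 116.6 Hz.
Step 3 — Parallel Q: Q = R/(ω₀L) = 139/(732.8·0.0202) = 9.391.
Step 4 — Bandwidth: Δω = ω₀/Q = 78.03 rad/s; BW = Δω/(2π) = 12.42 Hz.

(a) f₀ = 116.6 Hz  (b) Q = 9.391  (c) BW = 12.42 Hz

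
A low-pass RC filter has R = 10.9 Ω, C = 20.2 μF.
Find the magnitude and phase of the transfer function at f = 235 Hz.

Step 1 — Angular frequency: ω = 2π·235 = 1477 rad/s.
Step 2 — Transfer function: H(jω) = 1/(1 + jωRC).
Step 3 — Denominator: 1 + jωRC = 1 + j·1477·10.9·2.02e-05 = 1 + j0.3251.
Step 4 — H = 0.9044 - j0.294.
Step 5 — Magnitude: |H| = 0.951 (-0.4 dB); phase: φ = -18.0°.

|H| = 0.951 (-0.4 dB), φ = -18.0°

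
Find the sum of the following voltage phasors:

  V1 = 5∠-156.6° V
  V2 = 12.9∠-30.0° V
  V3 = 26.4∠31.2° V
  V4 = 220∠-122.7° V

Step 1 — Convert each phasor to rectangular form:
  V1 = 5·(cos(-156.6°) + j·sin(-156.6°)) = -4.589 - j1.986 V
  V2 = 12.9·(cos(-30.0°) + j·sin(-30.0°)) = 11.17 - j6.45 V
  V3 = 26.4·(cos(31.2°) + j·sin(31.2°)) = 22.58 + j13.68 V
  V4 = 220·(cos(-122.7°) + j·sin(-122.7°)) = -118.9 - j185.1 V
Step 2 — Sum components: V_total = -89.69 - j179.9 V.
Step 3 — Convert to polar: |V_total| = 201 V, ∠V_total = -116.5°.

V_total = 201∠-116.5° V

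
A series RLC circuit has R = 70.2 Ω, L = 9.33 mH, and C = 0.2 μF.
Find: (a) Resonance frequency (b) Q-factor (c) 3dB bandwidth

Step 1 — Resonance condition Im(Z)=0 gives ω₀ = 1/√(LC).
Step 2 — ω₀ = 1/√(0.00933·2e-07) = 2.315e+04 rad/s.
Step 3 — f₀ = ω₀/(2π) = 3684 Hz.
Step 4 — Series Q: Q = ω₀L/R = 2.315e+04·0.00933/70.2 = 3.077.
Step 5 — 3dB bandwidth: Δω = ω₀/Q = 7524 rad/s; BW = Δω/(2π) = 1198 Hz.

(a) f₀ = 3684 Hz  (b) Q = 3.077  (c) BW = 1198 Hz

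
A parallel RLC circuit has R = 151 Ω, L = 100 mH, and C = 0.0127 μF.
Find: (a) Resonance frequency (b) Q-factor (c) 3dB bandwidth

Step 1 — Resonance: ω₀ = 1/√(LC) = 1/√(0.1·1.27e-08) = 2.806e+04 rad/s.
Step 2 — f₀ = ω₀/(2π) = 4466 Hz.
Step 3 — Parallel Q: Q = R/(ω₀L) = 151/(2.806e+04·0.1) = 0.05381.
Step 4 — Bandwidth: Δω = ω₀/Q = 5.215e+05 rad/s; BW = Δω/(2π) = 8.299e+04 Hz.

(a) f₀ = 4466 Hz  (b) Q = 0.05381  (c) BW = 8.299e+04 Hz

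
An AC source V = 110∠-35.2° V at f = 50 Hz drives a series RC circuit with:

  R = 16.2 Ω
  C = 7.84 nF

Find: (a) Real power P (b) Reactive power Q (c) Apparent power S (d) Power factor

Step 1 — Angular frequency: ω = 2π·f = 2π·50 = 314.2 rad/s.
Step 2 — Component impedances:
  R: Z = R = 16.2 Ω
  C: Z = 1/(jωC) = -j/(ω·C) = 0 - j4.06e+05 Ω
Step 3 — Series combination: Z_total = R + C = 16.2 - j4.06e+05 Ω = 4.06e+05∠-90.0° Ω.
Step 4 — Source phasor: V = 110∠-35.2° V = 89.89 - j63.41 V.
Step 5 — Current: I = V / Z = 0.0001562 + j0.0002214 A = 0.0002709∠54.8° A.
Step 6 — Complex power: S = V·I* = 1.189e-06 - j0.0298 VA.
Step 7 — Real power: P = Re(S) = 1.189e-06 W.
Step 8 — Reactive power: Q = Im(S) = -0.0298 VAR.
Step 9 — Apparent power: |S| = 0.0298 VA.
Step 10 — Power factor: PF = P/|S| = 3.99e-05 (leading).

(a) P = 1.189e-06 W  (b) Q = -0.0298 VAR  (c) S = 0.0298 VA  (d) PF = 3.99e-05 (leading)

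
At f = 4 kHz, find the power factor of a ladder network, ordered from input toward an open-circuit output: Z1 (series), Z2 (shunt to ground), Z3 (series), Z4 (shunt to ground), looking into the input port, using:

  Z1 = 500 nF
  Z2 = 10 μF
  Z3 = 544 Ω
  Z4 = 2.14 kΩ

Step 1 — Angular frequency: ω = 2π·f = 2π·4000 = 2.513e+04 rad/s.
Step 2 — Component impedances:
  Z1: Z = 1/(jωC) = -j/(ω·C) = 0 - j79.58 Ω
  Z2: Z = 1/(jωC) = -j/(ω·C) = 0 - j3.979 Ω
  Z3: Z = R = 544 Ω
  Z4: Z = R = 2140 Ω
Step 3 — Ladder network (open output): work backward from the far end, alternating series and parallel combinations. Z_in = 0.005898 - j83.56 Ω = 83.56∠-90.0° Ω.
Step 4 — Power factor: PF = cos(φ) = Re(Z)/|Z| = 0.0058984/83.556 = 7.059e-05.
Step 5 — Type: Im(Z) = -83.56 ⇒ leading (phase φ = -90.0°).

PF = 7.059e-05 (leading, φ = -90.0°)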